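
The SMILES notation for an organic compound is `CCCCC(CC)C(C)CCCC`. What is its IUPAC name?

The longest continuous carbon chain has 10 atoms, so the parent hydride is decane.
The numbering direction is chosen so that the locant sets are identical either way, so the alphabetically earlier ethyl substituent takes the lower locant (5 rather than 6).
That gives an ethyl group at C-5; a methyl group at C-6.
Substituent prefixes are cited in alphabetical order (multiplying prefixes like di-/tri- are ignored for ordering).
The name is 5-ethyl-6-methyldecane.

5-ethyl-6-methyldecane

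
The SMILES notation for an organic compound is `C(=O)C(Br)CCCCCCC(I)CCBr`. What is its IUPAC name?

2,11-dibromo-9-iodoundecanal

Counting along the main chain through the –CHO group gives 11 carbons: the parent is undecane.
An aldehyde (terminal –CHO) is the principal characteristic group, giving the suffix -al.
Choose the numbering such that the aldehyde carbon is C-1 by definition.
That gives bromo groups at C-2 and C-11; an iodo group at C-9.
The substituents are ordered alphabetically, ignoring any di-/tri- multipliers.
Putting it together: 2,11-dibromo-9-iodoundecanal.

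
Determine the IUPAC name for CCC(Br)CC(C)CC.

The parent chain contains 7 carbons (heptane).
Number the chain so that the locant sets are identical either way, so the alphabetically earlier bromo substituent takes the lower locant (3 rather than 5).
This places a bromo group at C-3; a methyl group at C-5.
The substituents are ordered alphabetically, ignoring any di-/tri- multipliers.
The name is 3-bromo-5-methylheptane.

3-bromo-5-methylheptane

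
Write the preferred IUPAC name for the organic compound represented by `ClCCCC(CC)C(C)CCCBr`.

1-bromo-8-chloro-5-ethyl-4-methyloctane

The longest continuous carbon chain has 8 atoms, so the parent hydride is octane.
Choose the numbering such that the locant sets are identical either way, so the alphabetically earlier bromo substituent takes the lower locant (1 rather than 8).
This places a bromo group at C-1; a chloro group at C-8; an ethyl group at C-5; a methyl group at C-4.
Prefixes are listed alphabetically: bromo, chloro, ethyl, methyl.
Putting it together: 1-bromo-8-chloro-5-ethyl-4-methyloctane.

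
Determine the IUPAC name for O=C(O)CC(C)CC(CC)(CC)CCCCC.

Counting along the main chain through the –COOH group gives 10 carbons: the parent is decane.
The principal characteristic group is a carboxylic acid (terminal –COOH), named with the suffix -oic acid.
The numbering direction is chosen so that the carboxylic acid carbon is C-1 by definition.
That gives two ethyl groups at C-5; a methyl group at C-3.
Substituent prefixes are cited in alphabetical order (multiplying prefixes like di-/tri- are ignored for ordering).
The name is 5,5-diethyl-3-methyldecanoic acid.

5,5-diethyl-3-methyldecanoic acid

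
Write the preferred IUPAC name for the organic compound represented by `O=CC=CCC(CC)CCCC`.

The longest chain bearing the –CHO group and the multiple bond is 9 carbons long (nonane).
The principal characteristic group is an aldehyde (terminal –CHO), named with the suffix -al.
A C=C double bond in the chain gives the infix -ene-.
The numbering direction is chosen so that the aldehyde carbon is C-1 by definition.
This places the double bond between C-2 and C-3; an ethyl group at C-5.
The name is 5-ethylnon-2-enal.

5-ethylnon-2-enal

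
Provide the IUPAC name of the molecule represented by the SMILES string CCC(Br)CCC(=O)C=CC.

Counting along the main chain through the carbonyl and the multiple bond gives 9 carbons: the parent is nonane.
The highest-priority functional group is a ketone (C=O on an internal carbon), so the name ends in -one.
The chain contains a C=C double bond, so the unsaturation ending is -ene.
Number the chain so that numbering from this end puts the carbonyl group at C-4 rather than C-6.
This places the carbonyl at C-4; the double bond between C-2 and C-3; a bromo group at C-7.
The name is 7-bromonon-2-en-4-one.

7-bromonon-2-en-4-one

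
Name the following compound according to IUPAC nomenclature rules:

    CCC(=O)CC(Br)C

The longest carbon chain that includes the carbonyl has 6 carbons, so the parent hydride is hexane.
The principal characteristic group is a ketone (C=O on an internal carbon), named with the suffix -one.
The numbering direction is chosen so that numbering from this end puts the carbonyl group at C-3 rather than C-4.
With this numbering: the carbonyl at C-3; a bromo group at C-5.
The name is 5-bromohexan-3-one.

5-bromohexan-3-one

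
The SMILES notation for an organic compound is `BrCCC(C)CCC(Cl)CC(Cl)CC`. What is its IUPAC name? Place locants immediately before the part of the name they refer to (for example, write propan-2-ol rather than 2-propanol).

1-bromo-6,8-dichloro-3-methyldecane

The parent chain contains 10 carbons (decane).
The numbering direction is chosen so that the substituent locant set {1,3,6,8} is lower than {3,5,8,10} at the first point of difference.
This places a bromo group at C-1; chloro groups at C-6 and C-8; a methyl group at C-3.
Prefixes are listed alphabetically: bromo, chloro, methyl.
Putting it together: 1-bromo-6,8-dichloro-3-methyldecane.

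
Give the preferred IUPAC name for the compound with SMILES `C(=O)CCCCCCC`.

octanal

The longest chain bearing the –CHO group is 8 carbons long (octane).
The highest-priority functional group is an aldehyde (terminal –CHO), so the name ends in -al.
The numbering direction is chosen so that the aldehyde carbon is C-1 by definition.
The name is octanal.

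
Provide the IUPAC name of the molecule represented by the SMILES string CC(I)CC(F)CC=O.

The longest chain bearing the –CHO group is 6 carbons long (hexane).
The highest-priority functional group is an aldehyde (terminal –CHO), so the name ends in -al.
Number the chain so that the aldehyde carbon is C-1 by definition.
With this numbering: a fluoro group at C-3; an iodo group at C-5.
Prefixes are listed alphabetically: fluoro, iodo.
Putting it together: 3-fluoro-5-iodohexanal.

3-fluoro-5-iodohexanal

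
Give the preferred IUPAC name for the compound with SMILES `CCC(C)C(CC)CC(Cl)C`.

2-chloro-4-ethyl-5-methylheptane

The longest carbon chain is 7 atoms: the parent is heptane.
Number the chain so that the substituent locant set {2,4,5} is lower than {3,4,6} at the first point of difference.
This places a chloro group at C-2; an ethyl group at C-4; a methyl group at C-5.
Substituent prefixes are cited in alphabetical order (multiplying prefixes like di-/tri- are ignored for ordering).
Putting it together: 2-chloro-4-ethyl-5-methylheptane.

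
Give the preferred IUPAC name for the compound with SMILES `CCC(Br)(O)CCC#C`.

Counting along the main chain through the –OH group and the multiple bond gives 7 carbons: the parent is heptane.
An alcohol (–OH) is the principal characteristic group, giving the suffix -ol.
A C≡C triple bond in the chain gives the infix -yne-.
Choose the numbering such that numbering from this end puts the hydroxyl group at C-3 rather than C-5.
This places the hydroxyl at C-3; the triple bond between C-6 and C-7; a bromo group at C-3.
Putting it together: 3-bromohept-6-yn-3-ol.

3-bromohept-6-yn-3-ol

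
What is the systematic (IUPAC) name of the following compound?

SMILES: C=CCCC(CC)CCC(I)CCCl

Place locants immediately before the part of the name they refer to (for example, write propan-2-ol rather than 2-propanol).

The longest carbon chain that includes the multiple bond has 10 carbons, so the parent hydride is decane.
There is one C=C double bond, indicated by the ending -ene.
Choose the numbering such that numbering from this end puts the double bond at C-1 rather than C-9.
This places the double bond between C-1 and C-2; a chloro group at C-10; an ethyl group at C-5; an iodo group at C-8.
Prefixes are listed alphabetically: chloro, ethyl, iodo.
The name is 10-chloro-5-ethyl-8-iododec-1-ene.

10-chloro-5-ethyl-8-iododec-1-ene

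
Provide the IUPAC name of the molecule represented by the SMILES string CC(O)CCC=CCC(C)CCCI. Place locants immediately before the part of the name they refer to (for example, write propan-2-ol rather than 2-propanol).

Counting along the main chain through the –OH group and the multiple bond gives 11 carbons: the parent is undecane.
An alcohol (–OH) is the principal characteristic group, giving the suffix -ol.
The chain contains a C=C double bond, so the unsaturation ending is -ene.
Number the chain so that numbering from this end puts the hydroxyl group at C-2 rather than C-10.
With this numbering: the hydroxyl at C-2; the double bond between C-5 and C-6; an iodo group at C-11; a methyl group at C-8.
Prefixes are listed alphabetically: iodo, methyl.
Assembling the pieces gives 11-iodo-8-methylundec-5-en-2-ol.

11-iodo-8-methylundec-5-en-2-ol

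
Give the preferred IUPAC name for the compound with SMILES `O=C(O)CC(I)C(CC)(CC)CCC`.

4,4-diethyl-3-iodoheptanoic acid

The longest carbon chain that includes the –COOH group has 7 carbons, so the parent hydride is heptane.
The principal characteristic group is a carboxylic acid (terminal –COOH), named with the suffix -oic acid.
The numbering direction is chosen so that the carboxylic acid carbon is C-1 by definition.
With this numbering: two ethyl groups at C-4; an iodo group at C-3.
Substituent prefixes are cited in alphabetical order (multiplying prefixes like di-/tri- are ignored for ordering).
Assembling the pieces gives 4,4-diethyl-3-iodoheptanoic acid.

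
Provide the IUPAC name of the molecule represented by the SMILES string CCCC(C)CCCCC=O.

The longest carbon chain that includes the –CHO group has 9 carbons, so the parent hydride is nonane.
An aldehyde (terminal –CHO) is the principal characteristic group, giving the suffix -al.
Number the chain so that the aldehyde carbon is C-1 by definition.
With this numbering: a methyl group at C-6.
Putting it together: 6-methylnonanal.

6-methylnonanal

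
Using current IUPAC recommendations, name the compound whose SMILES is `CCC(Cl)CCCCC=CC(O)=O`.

Counting along the main chain through the –COOH group and the multiple bond gives 10 carbons: the parent is decane.
The highest-priority functional group is a carboxylic acid (terminal –COOH), so the name ends in -oic acid.
The chain contains a C=C double bond, so the unsaturation ending is -ene.
Choose the numbering such that the carboxylic acid carbon is C-1 by definition.
This places the double bond between C-2 and C-3; a chloro group at C-8.
Putting it together: 8-chlorodec-2-enoic acid.

8-chlorodec-2-enoic acid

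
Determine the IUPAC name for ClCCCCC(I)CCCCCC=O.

The longest carbon chain that includes the –CHO group has 11 carbons, so the parent hydride is undecane.
The principal characteristic group is an aldehyde (terminal –CHO), named with the suffix -al.
Choose the numbering such that the aldehyde carbon is C-1 by definition.
That gives a chloro group at C-11; an iodo group at C-7.
The substituents are ordered alphabetically, ignoring any di-/tri- multipliers.
The name is 11-chloro-7-iodoundecanal.

11-chloro-7-iodoundecanal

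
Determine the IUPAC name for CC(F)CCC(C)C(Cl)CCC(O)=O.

4-chloro-8-fluoro-5-methylnonanoic acid

The longest carbon chain that includes the –COOH group has 9 carbons, so the parent hydride is nonane.
A carboxylic acid (terminal –COOH) is the principal characteristic group, giving the suffix -oic acid.
The numbering direction is chosen so that the carboxylic acid carbon is C-1 by definition.
This places a chloro group at C-4; a fluoro group at C-8; a methyl group at C-5.
Substituent prefixes are cited in alphabetical order (multiplying prefixes like di-/tri- are ignored for ordering).
Putting it together: 4-chloro-8-fluoro-5-methylnonanoic acid.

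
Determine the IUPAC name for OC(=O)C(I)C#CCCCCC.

2-iodonon-3-ynoic acid

The longest carbon chain that includes the –COOH group and the multiple bond has 9 carbons, so the parent hydride is nonane.
A carboxylic acid (terminal –COOH) is the principal characteristic group, giving the suffix -oic acid.
There is one C≡C triple bond, indicated by the ending -yne.
Choose the numbering such that the carboxylic acid carbon is C-1 by definition.
With this numbering: the triple bond between C-3 and C-4; an iodo group at C-2.
Assembling the pieces gives 2-iodonon-3-ynoic acid.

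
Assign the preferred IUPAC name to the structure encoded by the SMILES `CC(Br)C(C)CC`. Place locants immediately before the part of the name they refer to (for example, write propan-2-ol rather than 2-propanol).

The longest carbon chain is 5 atoms: the parent is pentane.
Choose the numbering such that the substituent locant set {2,3} is lower than {3,4} at the first point of difference.
This places a bromo group at C-2; a methyl group at C-3.
Prefixes are listed alphabetically: bromo, methyl.
The name is 2-bromo-3-methylpentane.

2-bromo-3-methylpentane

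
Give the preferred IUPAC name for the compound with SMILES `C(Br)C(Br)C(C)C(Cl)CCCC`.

The parent chain contains 8 carbons (octane).
Number the chain so that the substituent locant set {1,2,3,4} is lower than {5,6,7,8} at the first point of difference.
That gives bromo groups at C-1 and C-2; a chloro group at C-4; a methyl group at C-3.
Prefixes are listed alphabetically: bromo, chloro, methyl.
Putting it together: 1,2-dibromo-4-chloro-3-methyloctane.

1,2-dibromo-4-chloro-3-methyloctane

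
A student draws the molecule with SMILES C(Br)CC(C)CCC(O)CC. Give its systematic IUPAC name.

8-bromo-6-methyloctan-3-ol

Counting along the main chain through the –OH group gives 8 carbons: the parent is octane.
The principal characteristic group is an alcohol (–OH), named with the suffix -ol.
Choose the numbering such that numbering from this end puts the hydroxyl group at C-3 rather than C-6.
That gives the hydroxyl at C-3; a bromo group at C-8; a methyl group at C-6.
Substituent prefixes are cited in alphabetical order (multiplying prefixes like di-/tri- are ignored for ordering).
Putting it together: 8-bromo-6-methyloctan-3-ol.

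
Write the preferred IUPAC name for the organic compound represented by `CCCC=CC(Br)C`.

Counting along the main chain through the multiple bond gives 7 carbons: the parent is heptane.
A C=C double bond in the chain gives the infix -ene-.
The numbering direction is chosen so that numbering from this end puts the double bond at C-3 rather than C-4.
With this numbering: the double bond between C-3 and C-4; a bromo group at C-2.
The name is 2-bromohept-3-ene.

2-bromohept-3-ene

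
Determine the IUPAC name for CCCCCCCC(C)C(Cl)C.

The longest carbon chain is 10 atoms: the parent is decane.
The numbering direction is chosen so that the substituent locant set {2,3} is lower than {8,9} at the first point of difference.
With this numbering: a chloro group at C-2; a methyl group at C-3.
Prefixes are listed alphabetically: chloro, methyl.
The name is 2-chloro-3-methyldecane.

2-chloro-3-methyldecane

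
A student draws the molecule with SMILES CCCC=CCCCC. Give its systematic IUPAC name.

non-4-ene

Counting along the main chain through the multiple bond gives 9 carbons: the parent is nonane.
There is one C=C double bond, indicated by the ending -ene.
Number the chain so that numbering from this end puts the double bond at C-4 rather than C-5.
That gives the double bond between C-4 and C-5.
Assembling the pieces gives non-4-ene.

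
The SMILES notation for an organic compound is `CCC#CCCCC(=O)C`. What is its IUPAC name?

non-6-yn-2-one

The longest chain bearing the carbonyl and the multiple bond is 9 carbons long (nonane).
The principal characteristic group is a ketone (C=O on an internal carbon), named with the suffix -one.
The chain contains a C≡C triple bond, so the unsaturation ending is -yne.
The numbering direction is chosen so that numbering from this end puts the carbonyl group at C-2 rather than C-8.
With this numbering: the carbonyl at C-2; the triple bond between C-6 and C-7.
Assembling the pieces gives non-6-yn-2-one.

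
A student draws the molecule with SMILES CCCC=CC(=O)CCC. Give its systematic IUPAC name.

The longest carbon chain that includes the carbonyl and the multiple bond has 9 carbons, so the parent hydride is nonane.
The highest-priority functional group is a ketone (C=O on an internal carbon), so the name ends in -one.
A C=C double bond in the chain gives the infix -ene-.
The numbering direction is chosen so that numbering from this end puts the carbonyl group at C-4 rather than C-6.
This places the carbonyl at C-4; the double bond between C-5 and C-6.
Putting it together: non-5-en-4-one.

non-5-en-4-one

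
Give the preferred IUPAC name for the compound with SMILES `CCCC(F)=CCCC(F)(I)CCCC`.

4,8-difluoro-8-iodododec-4-ene

The longest carbon chain that includes the multiple bond has 12 carbons, so the parent hydride is dodecane.
A C=C double bond in the chain gives the infix -ene-.
Number the chain so that numbering from this end puts the double bond at C-4 rather than C-8.
This places the double bond between C-4 and C-5; fluoro groups at C-4 and C-8; an iodo group at C-8.
Prefixes are listed alphabetically: fluoro, iodo.
Assembling the pieces gives 4,8-difluoro-8-iodododec-4-ene.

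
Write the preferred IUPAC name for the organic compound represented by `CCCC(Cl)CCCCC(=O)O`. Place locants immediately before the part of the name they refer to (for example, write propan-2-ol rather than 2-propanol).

6-chlorononanoic acid

Counting along the main chain through the –COOH group gives 9 carbons: the parent is nonane.
A carboxylic acid (terminal –COOH) is the principal characteristic group, giving the suffix -oic acid.
Number the chain so that the carboxylic acid carbon is C-1 by definition.
This places a chloro group at C-6.
Putting it together: 6-chlorononanoic acid.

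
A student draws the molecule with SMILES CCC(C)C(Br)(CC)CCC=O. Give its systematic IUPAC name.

4-bromo-4-ethyl-5-methylheptanal

The longest carbon chain that includes the –CHO group has 7 carbons, so the parent hydride is heptane.
An aldehyde (terminal –CHO) is the principal characteristic group, giving the suffix -al.
Choose the numbering such that the aldehyde carbon is C-1 by definition.
This places a bromo group at C-4; an ethyl group at C-4; a methyl group at C-5.
Substituent prefixes are cited in alphabetical order (multiplying prefixes like di-/tri- are ignored for ordering).
Assembling the pieces gives 4-bromo-4-ethyl-5-methylheptanal.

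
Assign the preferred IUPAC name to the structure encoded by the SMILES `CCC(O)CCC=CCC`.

The longest chain bearing the –OH group and the multiple bond is 9 carbons long (nonane).
An alcohol (–OH) is the principal characteristic group, giving the suffix -ol.
The chain contains a C=C double bond, so the unsaturation ending is -ene.
Number the chain so that numbering from this end puts the hydroxyl group at C-3 rather than C-7.
This places the hydroxyl at C-3; the double bond between C-6 and C-7.
The name is non-6-en-3-ol.

non-6-en-3-ol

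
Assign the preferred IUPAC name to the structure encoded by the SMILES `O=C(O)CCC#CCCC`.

oct-4-ynoic acid

Counting along the main chain through the –COOH group and the multiple bond gives 8 carbons: the parent is octane.
A carboxylic acid (terminal –COOH) is the principal characteristic group, giving the suffix -oic acid.
A C≡C triple bond in the chain gives the infix -yne-.
The numbering direction is chosen so that the carboxylic acid carbon is C-1 by definition.
That gives the triple bond between C-4 and C-5.
Putting it together: oct-4-ynoic acid.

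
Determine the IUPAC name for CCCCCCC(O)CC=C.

dec-1-en-4-ol

The longest chain bearing the –OH group and the multiple bond is 10 carbons long (decane).
The highest-priority functional group is an alcohol (–OH), so the name ends in -ol.
The chain contains a C=C double bond, so the unsaturation ending is -ene.
Choose the numbering such that numbering from this end puts the hydroxyl group at C-4 rather than C-7.
With this numbering: the hydroxyl at C-4; the double bond between C-1 and C-2.
Putting it together: dec-1-en-4-ol.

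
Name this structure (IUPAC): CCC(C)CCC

3-methylhexane

The longest continuous carbon chain has 6 atoms, so the parent hydride is hexane.
Choose the numbering such that the substituent locant set {3} is lower than {4} at the first point of difference.
With this numbering: a methyl group at C-3.
Assembling the pieces gives 3-methylhexane.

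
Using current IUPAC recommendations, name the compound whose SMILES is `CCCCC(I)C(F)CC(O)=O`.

3-fluoro-4-iodooctanoic acid

The longest carbon chain that includes the –COOH group has 8 carbons, so the parent hydride is octane.
A carboxylic acid (terminal –COOH) is the principal characteristic group, giving the suffix -oic acid.
The numbering direction is chosen so that the carboxylic acid carbon is C-1 by definition.
That gives a fluoro group at C-3; an iodo group at C-4.
Substituent prefixes are cited in alphabetical order (multiplying prefixes like di-/tri- are ignored for ordering).
Putting it together: 3-fluoro-4-iodooctanoic acid.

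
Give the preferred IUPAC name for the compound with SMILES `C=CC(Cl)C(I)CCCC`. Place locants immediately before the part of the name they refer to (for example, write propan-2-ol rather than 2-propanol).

3-chloro-4-iodooct-1-ene

The longest chain bearing the multiple bond is 8 carbons long (octane).
A C=C double bond in the chain gives the infix -ene-.
Choose the numbering such that numbering from this end puts the double bond at C-1 rather than C-7.
That gives the double bond between C-1 and C-2; a chloro group at C-3; an iodo group at C-4.
The substituents are ordered alphabetically, ignoring any di-/tri- multipliers.
Assembling the pieces gives 3-chloro-4-iodooct-1-ene.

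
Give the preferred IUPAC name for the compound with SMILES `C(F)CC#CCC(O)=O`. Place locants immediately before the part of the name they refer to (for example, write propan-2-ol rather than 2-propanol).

Counting along the main chain through the –COOH group and the multiple bond gives 6 carbons: the parent is hexane.
A carboxylic acid (terminal –COOH) is the principal characteristic group, giving the suffix -oic acid.
A C≡C triple bond in the chain gives the infix -yne-.
Choose the numbering such that the carboxylic acid carbon is C-1 by definition.
This places the triple bond between C-3 and C-4; a fluoro group at C-6.
Assembling the pieces gives 6-fluorohex-3-ynoic acid.

6-fluorohex-3-ynoic acid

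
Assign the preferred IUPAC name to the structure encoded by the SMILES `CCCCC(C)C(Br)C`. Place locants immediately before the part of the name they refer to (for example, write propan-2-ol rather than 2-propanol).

2-bromo-3-methylheptane

The longest carbon chain is 7 atoms: the parent is heptane.
Choose the numbering such that the substituent locant set {2,3} is lower than {5,6} at the first point of difference.
That gives a bromo group at C-2; a methyl group at C-3.
The substituents are ordered alphabetically, ignoring any di-/tri- multipliers.
Putting it together: 2-bromo-3-methylheptane.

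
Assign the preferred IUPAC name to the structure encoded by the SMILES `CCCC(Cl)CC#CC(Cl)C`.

2,6-dichloronon-3-yne

The longest chain bearing the multiple bond is 9 carbons long (nonane).
The chain contains a C≡C triple bond, so the unsaturation ending is -yne.
Number the chain so that numbering from this end puts the triple bond at C-3 rather than C-6.
This places the triple bond between C-3 and C-4; chloro groups at C-2 and C-6.
Putting it together: 2,6-dichloronon-3-yne.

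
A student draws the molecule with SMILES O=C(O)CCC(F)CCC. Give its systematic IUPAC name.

4-fluoroheptanoic acid

The longest carbon chain that includes the –COOH group has 7 carbons, so the parent hydride is heptane.
The principal characteristic group is a carboxylic acid (terminal –COOH), named with the suffix -oic acid.
The numbering direction is chosen so that the carboxylic acid carbon is C-1 by definition.
That gives a fluoro group at C-4.
The name is 4-fluoroheptanoic acid.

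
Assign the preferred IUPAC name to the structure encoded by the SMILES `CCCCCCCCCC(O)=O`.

Counting along the main chain through the –COOH group gives 10 carbons: the parent is decane.
The principal characteristic group is a carboxylic acid (terminal –COOH), named with the suffix -oic acid.
Number the chain so that the carboxylic acid carbon is C-1 by definition.
Putting it together: decanoic acid.

decanoic acid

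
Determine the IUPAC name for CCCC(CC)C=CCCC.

6-ethylnon-4-ene

The longest chain bearing the multiple bond is 9 carbons long (nonane).
A C=C double bond in the chain gives the infix -ene-.
Choose the numbering such that numbering from this end puts the double bond at C-4 rather than C-5.
That gives the double bond between C-4 and C-5; an ethyl group at C-6.
The name is 6-ethylnon-4-ene.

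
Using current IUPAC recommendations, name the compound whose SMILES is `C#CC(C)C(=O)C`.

3-methylpent-4-yn-2-one

Counting along the main chain through the carbonyl and the multiple bond gives 5 carbons: the parent is pentane.
A ketone (C=O on an internal carbon) is the principal characteristic group, giving the suffix -one.
A C≡C triple bond in the chain gives the infix -yne-.
The numbering direction is chosen so that numbering from this end puts the carbonyl group at C-2 rather than C-4.
That gives the carbonyl at C-2; the triple bond between C-4 and C-5; a methyl group at C-3.
The name is 3-methylpent-4-yn-2-one.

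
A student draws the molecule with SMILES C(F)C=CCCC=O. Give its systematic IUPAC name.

Counting along the main chain through the –CHO group and the multiple bond gives 6 carbons: the parent is hexane.
The highest-priority functional group is an aldehyde (terminal –CHO), so the name ends in -al.
A C=C double bond in the chain gives the infix -ene-.
Number the chain so that the aldehyde carbon is C-1 by definition.
With this numbering: the double bond between C-4 and C-5; a fluoro group at C-6.
The name is 6-fluorohex-4-enal.

6-fluorohex-4-enal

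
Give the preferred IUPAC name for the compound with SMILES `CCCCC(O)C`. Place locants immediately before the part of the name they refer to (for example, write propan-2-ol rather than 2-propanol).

Counting along the main chain through the –OH group gives 6 carbons: the parent is hexane.
An alcohol (–OH) is the principal characteristic group, giving the suffix -ol.
Choose the numbering such that numbering from this end puts the hydroxyl group at C-2 rather than C-5.
With this numbering: the hydroxyl at C-2.
Putting it together: hexan-2-ol.

hexan-2-ol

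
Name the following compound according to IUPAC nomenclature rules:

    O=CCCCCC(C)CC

6-methyloctanal

The longest chain bearing the –CHO group is 8 carbons long (octane).
The highest-priority functional group is an aldehyde (terminal –CHO), so the name ends in -al.
Number the chain so that the aldehyde carbon is C-1 by definition.
That gives a methyl group at C-6.
Putting it together: 6-methyloctanal.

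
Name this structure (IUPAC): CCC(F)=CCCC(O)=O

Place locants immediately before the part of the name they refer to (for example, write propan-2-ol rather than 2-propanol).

5-fluorohept-4-enoic acid

The longest carbon chain that includes the –COOH group and the multiple bond has 7 carbons, so the parent hydride is heptane.
A carboxylic acid (terminal –COOH) is the principal characteristic group, giving the suffix -oic acid.
A C=C double bond in the chain gives the infix -ene-.
Number the chain so that the carboxylic acid carbon is C-1 by definition.
With this numbering: the double bond between C-4 and C-5; a fluoro group at C-5.
The name is 5-fluorohept-4-enoic acid.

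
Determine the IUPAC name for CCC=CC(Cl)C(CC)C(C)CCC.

5-chloro-6-ethyl-7-methyldec-3-ene

The longest carbon chain that includes the multiple bond has 10 carbons, so the parent hydride is decane.
The chain contains a C=C double bond, so the unsaturation ending is -ene.
The numbering direction is chosen so that numbering from this end puts the double bond at C-3 rather than C-7.
With this numbering: the double bond between C-3 and C-4; a chloro group at C-5; an ethyl group at C-6; a methyl group at C-7.
Substituent prefixes are cited in alphabetical order (multiplying prefixes like di-/tri- are ignored for ordering).
Assembling the pieces gives 5-chloro-6-ethyl-7-methyldec-3-ene.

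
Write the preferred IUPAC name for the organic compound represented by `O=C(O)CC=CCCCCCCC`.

The longest chain bearing the –COOH group and the multiple bond is 11 carbons long (undecane).
The principal characteristic group is a carboxylic acid (terminal –COOH), named with the suffix -oic acid.
There is one C=C double bond, indicated by the ending -ene.
Choose the numbering such that the carboxylic acid carbon is C-1 by definition.
That gives the double bond between C-3 and C-4.
Assembling the pieces gives undec-3-enoic acid.

undec-3-enoic acid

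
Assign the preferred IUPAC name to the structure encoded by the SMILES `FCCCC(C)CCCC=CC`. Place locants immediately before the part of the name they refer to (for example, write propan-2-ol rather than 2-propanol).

Counting along the main chain through the multiple bond gives 10 carbons: the parent is decane.
The chain contains a C=C double bond, so the unsaturation ending is -ene.
Choose the numbering such that numbering from this end puts the double bond at C-2 rather than C-8.
This places the double bond between C-2 and C-3; a fluoro group at C-10; a methyl group at C-7.
The substituents are ordered alphabetically, ignoring any di-/tri- multipliers.
Putting it together: 10-fluoro-7-methyldec-2-ene.

10-fluoro-7-methyldec-2-ene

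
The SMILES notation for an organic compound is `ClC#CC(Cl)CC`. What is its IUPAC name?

The longest chain bearing the multiple bond is 5 carbons long (pentane).
The chain contains a C≡C triple bond, so the unsaturation ending is -yne.
The numbering direction is chosen so that numbering from this end puts the triple bond at C-1 rather than C-4.
This places the triple bond between C-1 and C-2; chloro groups at C-1 and C-3.
Assembling the pieces gives 1,3-dichloropent-1-yne.

1,3-dichloropent-1-yne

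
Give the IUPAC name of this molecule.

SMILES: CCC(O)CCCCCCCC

The longest chain bearing the –OH group is 11 carbons long (undecane).
The highest-priority functional group is an alcohol (–OH), so the name ends in -ol.
The numbering direction is chosen so that numbering from this end puts the hydroxyl group at C-3 rather than C-9.
This places the hydroxyl at C-3.
Assembling the pieces gives undecan-3-ol.

undecan-3-ol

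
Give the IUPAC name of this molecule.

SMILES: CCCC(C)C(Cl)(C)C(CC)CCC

5-chloro-4-ethyl-5,6-dimethylnonane

The parent chain contains 9 carbons (nonane).
Number the chain so that the locant sets are identical either way, so the alphabetically earlier ethyl substituent takes the lower locant (4 rather than 6).
This places a chloro group at C-5; an ethyl group at C-4; methyl groups at C-5 and C-6.
Prefixes are listed alphabetically: chloro, ethyl, methyl.
The name is 5-chloro-4-ethyl-5,6-dimethylnonane.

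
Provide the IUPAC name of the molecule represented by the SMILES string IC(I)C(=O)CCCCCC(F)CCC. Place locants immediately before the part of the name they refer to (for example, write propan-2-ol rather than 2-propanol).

The longest chain bearing the carbonyl is 11 carbons long (undecane).
The highest-priority functional group is a ketone (C=O on an internal carbon), so the name ends in -one.
Choose the numbering such that numbering from this end puts the carbonyl group at C-2 rather than C-10.
This places the carbonyl at C-2; a fluoro group at C-8; two iodo groups at C-1.
Prefixes are listed alphabetically: fluoro, iodo.
Putting it together: 8-fluoro-1,1-diiodoundecan-2-one.

8-fluoro-1,1-diiodoundecan-2-one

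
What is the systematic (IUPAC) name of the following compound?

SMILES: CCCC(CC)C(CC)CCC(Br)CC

3-bromo-6,7-diethyldecane

The longest continuous carbon chain has 10 atoms, so the parent hydride is decane.
Choose the numbering such that the substituent locant set {3,6,7} is lower than {4,5,8} at the first point of difference.
This places a bromo group at C-3; ethyl groups at C-6 and C-7.
Prefixes are listed alphabetically: bromo, ethyl.
Putting it together: 3-bromo-6,7-diethyldecane.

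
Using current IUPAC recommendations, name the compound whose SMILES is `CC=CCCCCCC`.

non-2-ene

Counting along the main chain through the multiple bond gives 9 carbons: the parent is nonane.
The chain contains a C=C double bond, so the unsaturation ending is -ene.
The numbering direction is chosen so that numbering from this end puts the double bond at C-2 rather than C-7.
That gives the double bond between C-2 and C-3.
Putting it together: non-2-ene.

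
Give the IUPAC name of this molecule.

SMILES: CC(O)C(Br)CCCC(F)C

The longest carbon chain that includes the –OH group has 8 carbons, so the parent hydride is octane.
The principal characteristic group is an alcohol (–OH), named with the suffix -ol.
The numbering direction is chosen so that numbering from this end puts the hydroxyl group at C-2 rather than C-7.
With this numbering: the hydroxyl at C-2; a bromo group at C-3; a fluoro group at C-7.
The substituents are ordered alphabetically, ignoring any di-/tri- multipliers.
The name is 3-bromo-7-fluorooctan-2-ol.

3-bromo-7-fluorooctan-2-ol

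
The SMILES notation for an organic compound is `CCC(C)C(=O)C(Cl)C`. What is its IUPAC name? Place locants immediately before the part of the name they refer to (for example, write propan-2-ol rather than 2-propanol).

2-chloro-4-methylhexan-3-one

The longest carbon chain that includes the carbonyl has 6 carbons, so the parent hydride is hexane.
A ketone (C=O on an internal carbon) is the principal characteristic group, giving the suffix -one.
The numbering direction is chosen so that numbering from this end puts the carbonyl group at C-3 rather than C-4.
With this numbering: the carbonyl at C-3; a chloro group at C-2; a methyl group at C-4.
Substituent prefixes are cited in alphabetical order (multiplying prefixes like di-/tri- are ignored for ordering).
Putting it together: 2-chloro-4-methylhexan-3-one.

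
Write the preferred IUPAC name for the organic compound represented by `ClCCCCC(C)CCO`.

7-chloro-3-methylheptan-1-ol

Counting along the main chain through the –OH group gives 7 carbons: the parent is heptane.
The highest-priority functional group is an alcohol (–OH), so the name ends in -ol.
Number the chain so that numbering from this end puts the hydroxyl group at C-1 rather than C-7.
With this numbering: the hydroxyl at C-1; a chloro group at C-7; a methyl group at C-3.
The substituents are ordered alphabetically, ignoring any di-/tri- multipliers.
The name is 7-chloro-3-methylheptan-1-ol.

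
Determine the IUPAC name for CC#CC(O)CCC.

The longest carbon chain that includes the –OH group and the multiple bond has 7 carbons, so the parent hydride is heptane.
An alcohol (–OH) is the principal characteristic group, giving the suffix -ol.
A C≡C triple bond in the chain gives the infix -yne-.
The numbering direction is chosen so that numbering from this end puts the triple bond at C-2 rather than C-5.
That gives the hydroxyl at C-4; the triple bond between C-2 and C-3.
Putting it together: hept-2-yn-4-ol.

hept-2-yn-4-ol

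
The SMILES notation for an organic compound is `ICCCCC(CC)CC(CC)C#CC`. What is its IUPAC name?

4,6-diethyl-10-iododec-2-yne

Counting along the main chain through the multiple bond gives 10 carbons: the parent is decane.
A C≡C triple bond in the chain gives the infix -yne-.
Choose the numbering such that numbering from this end puts the triple bond at C-2 rather than C-8.
With this numbering: the triple bond between C-2 and C-3; ethyl groups at C-4 and C-6; an iodo group at C-10.
The substituents are ordered alphabetically, ignoring any di-/tri- multipliers.
The name is 4,6-diethyl-10-iododec-2-yne.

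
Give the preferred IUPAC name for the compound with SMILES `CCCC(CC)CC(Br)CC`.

3-bromo-5-ethyloctane

The longest continuous carbon chain has 8 atoms, so the parent hydride is octane.
The numbering direction is chosen so that the substituent locant set {3,5} is lower than {4,6} at the first point of difference.
With this numbering: a bromo group at C-3; an ethyl group at C-5.
Substituent prefixes are cited in alphabetical order (multiplying prefixes like di-/tri- are ignored for ordering).
The name is 3-bromo-5-ethyloctane.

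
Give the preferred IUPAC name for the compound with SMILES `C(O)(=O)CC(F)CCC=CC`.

3-fluorooct-6-enoic acid

The longest carbon chain that includes the –COOH group and the multiple bond has 8 carbons, so the parent hydride is octane.
The highest-priority functional group is a carboxylic acid (terminal –COOH), so the name ends in -oic acid.
A C=C double bond in the chain gives the infix -ene-.
The numbering direction is chosen so that the carboxylic acid carbon is C-1 by definition.
That gives the double bond between C-6 and C-7; a fluoro group at C-3.
Putting it together: 3-fluorooct-6-enoic acid.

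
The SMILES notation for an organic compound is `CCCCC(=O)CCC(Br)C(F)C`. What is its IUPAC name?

8-bromo-9-fluorodecan-5-one

Counting along the main chain through the carbonyl gives 10 carbons: the parent is decane.
The highest-priority functional group is a ketone (C=O on an internal carbon), so the name ends in -one.
The numbering direction is chosen so that numbering from this end puts the carbonyl group at C-5 rather than C-6.
That gives the carbonyl at C-5; a bromo group at C-8; a fluoro group at C-9.
The substituents are ordered alphabetically, ignoring any di-/tri- multipliers.
Putting it together: 8-bromo-9-fluorodecan-5-one.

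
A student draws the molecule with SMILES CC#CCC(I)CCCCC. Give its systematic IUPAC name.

5-iododec-2-yne

The longest carbon chain that includes the multiple bond has 10 carbons, so the parent hydride is decane.
A C≡C triple bond in the chain gives the infix -yne-.
Number the chain so that numbering from this end puts the triple bond at C-2 rather than C-8.
That gives the triple bond between C-2 and C-3; an iodo group at C-5.
Putting it together: 5-iododec-2-yne.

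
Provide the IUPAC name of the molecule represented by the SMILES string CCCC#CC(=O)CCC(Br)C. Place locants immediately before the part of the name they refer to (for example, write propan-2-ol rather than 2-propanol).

2-bromodec-6-yn-5-one

Counting along the main chain through the carbonyl and the multiple bond gives 10 carbons: the parent is decane.
A ketone (C=O on an internal carbon) is the principal characteristic group, giving the suffix -one.
There is one C≡C triple bond, indicated by the ending -yne.
Number the chain so that numbering from this end puts the carbonyl group at C-5 rather than C-6.
With this numbering: the carbonyl at C-5; the triple bond between C-6 and C-7; a bromo group at C-2.
Assembling the pieces gives 2-bromodec-6-yn-5-one.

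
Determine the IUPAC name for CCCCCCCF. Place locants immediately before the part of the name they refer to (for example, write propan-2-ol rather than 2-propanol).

The parent chain contains 7 carbons (heptane).
Choose the numbering such that the substituent locant set {1} is lower than {7} at the first point of difference.
With this numbering: a fluoro group at C-1.
Assembling the pieces gives 1-fluoroheptane.

1-fluoroheptane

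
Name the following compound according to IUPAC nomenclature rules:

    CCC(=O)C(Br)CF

2-bromo-1-fluoropentan-3-one

Counting along the main chain through the carbonyl gives 5 carbons: the parent is pentane.
The highest-priority functional group is a ketone (C=O on an internal carbon), so the name ends in -one.
Choose the numbering such that the substituent locant set {1,2} is lower than {4,5} at the first point of difference.
This places the carbonyl at C-3; a bromo group at C-2; a fluoro group at C-1.
Prefixes are listed alphabetically: bromo, fluoro.
Assembling the pieces gives 2-bromo-1-fluoropentan-3-one.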